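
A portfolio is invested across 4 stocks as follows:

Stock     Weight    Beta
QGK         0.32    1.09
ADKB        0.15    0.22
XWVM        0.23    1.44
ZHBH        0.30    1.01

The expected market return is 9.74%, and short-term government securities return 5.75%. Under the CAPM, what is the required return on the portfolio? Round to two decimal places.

9.80%

β_P = Σ w_i β_i = 0.32×1.09 + 0.15×0.22 + 0.23×1.44 + 0.30×1.01 = 1.0160
MRP = 9.74% − 5.75% = 3.99%
E(R_P) = R_f + β_P × MRP = 5.75% + 1.0160 × 3.99% = 9.80%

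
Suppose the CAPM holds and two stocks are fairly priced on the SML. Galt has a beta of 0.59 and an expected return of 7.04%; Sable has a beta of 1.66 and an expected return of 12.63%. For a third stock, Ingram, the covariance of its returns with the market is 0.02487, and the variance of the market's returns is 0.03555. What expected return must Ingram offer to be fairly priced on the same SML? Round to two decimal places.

7.61%

MRP = (12.63% − 7.04%) / (1.66 − 0.59) = 5.2243%
R_f = 7.04% − 0.59 × 5.2243% = 3.9577%
β_Ingram = Cov / Var(R_m) = 0.02487 / 0.03555 = 0.6996
E(R_Ingram) = R_f + β × MRP = 3.9577% + 0.6996 × 5.2243% = 7.61%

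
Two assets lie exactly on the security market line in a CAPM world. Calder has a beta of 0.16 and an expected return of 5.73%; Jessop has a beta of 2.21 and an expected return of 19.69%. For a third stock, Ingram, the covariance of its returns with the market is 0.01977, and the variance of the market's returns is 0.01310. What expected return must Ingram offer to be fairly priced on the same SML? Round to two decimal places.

MRP = (19.69% − 5.73%) / (2.21 − 0.16) = 6.8098%
R_f = 5.73% − 0.16 × 6.8098% = 4.6404%
β_Ingram = Cov / Var(R_m) = 0.01977 / 0.01310 = 1.5092
E(R_Ingram) = R_f + β × MRP = 4.6404% + 1.5092 × 6.8098% = 14.92%

14.92%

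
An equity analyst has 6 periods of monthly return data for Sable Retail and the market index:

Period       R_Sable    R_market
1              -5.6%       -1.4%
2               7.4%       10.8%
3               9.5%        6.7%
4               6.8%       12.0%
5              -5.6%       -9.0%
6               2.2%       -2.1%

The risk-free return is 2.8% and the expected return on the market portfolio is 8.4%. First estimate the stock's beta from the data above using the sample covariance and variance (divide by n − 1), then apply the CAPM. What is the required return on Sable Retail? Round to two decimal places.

6.65%

Mean R_i = (-5.6 + 7.4 + 9.5 + 6.8 − 5.6 + 2.2) / 6 = 2.4500%
Mean R_m = (-1.4 + 10.8 + 6.7 + 12.0 − 9.0 − 2.1) / 6 = 2.8333%
Σ(R_i − R̄_i)(R_m − R̄_m) = 237.1400  ⇒  Cov = 237.1400 / 5 = 47.4280
Σ(R_m − R̄_m)² = 344.7333  ⇒  Var(R_m) = 344.7333 / 5 = 68.9467
β = Cov / Var(R_m) = 47.4280 / 68.9467 = 0.6879
MRP = 8.4% − 2.8% = 5.60%
E(R) = R_f + β × MRP = 2.8% + 0.6879 × 5.6% = 6.65%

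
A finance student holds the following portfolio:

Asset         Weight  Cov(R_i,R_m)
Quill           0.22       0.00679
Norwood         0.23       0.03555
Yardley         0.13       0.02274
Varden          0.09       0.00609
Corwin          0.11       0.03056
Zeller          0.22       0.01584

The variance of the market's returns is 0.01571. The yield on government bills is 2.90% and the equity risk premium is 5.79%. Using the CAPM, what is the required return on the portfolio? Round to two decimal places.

10.28%

β_Quill = 0.00679 / 0.01571 = 0.4322
β_Norwood = 0.03555 / 0.01571 = 2.2629
β_Yardley = 0.02274 / 0.01571 = 1.4475
β_Varden = 0.00609 / 0.01571 = 0.3877
β_Corwin = 0.03056 / 0.01571 = 1.9453
β_Zeller = 0.01584 / 0.01571 = 1.0083
β_P = Σ w_i β_i = 0.22×0.4322 + 0.23×2.2629 + 0.13×1.4475 + 0.09×0.3877 + 0.11×1.9453 + 0.22×1.0083 = 1.2744
E(R_P) = R_f + β_P × MRP = 2.90% + 1.2744 × 5.79% = 10.28%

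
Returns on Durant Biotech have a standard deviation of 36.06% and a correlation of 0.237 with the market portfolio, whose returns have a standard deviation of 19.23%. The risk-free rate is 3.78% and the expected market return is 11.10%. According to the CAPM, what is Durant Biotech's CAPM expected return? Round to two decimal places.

β = ρ × σ_i / σ_m = 0.237 × 36.06% / 19.23% = 0.4444
MRP = 11.10% − 3.78% = 7.32%
E(R) = 3.78% + 0.4444 × 7.32% = 7.03%

7.03%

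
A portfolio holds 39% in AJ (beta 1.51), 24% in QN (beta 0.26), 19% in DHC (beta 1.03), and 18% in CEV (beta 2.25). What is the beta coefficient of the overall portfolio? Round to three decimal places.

β_P = Σ w_i β_i = 0.39×1.51 + 0.24×0.26 + 0.19×1.03 + 0.18×2.25 = 1.2520

1.252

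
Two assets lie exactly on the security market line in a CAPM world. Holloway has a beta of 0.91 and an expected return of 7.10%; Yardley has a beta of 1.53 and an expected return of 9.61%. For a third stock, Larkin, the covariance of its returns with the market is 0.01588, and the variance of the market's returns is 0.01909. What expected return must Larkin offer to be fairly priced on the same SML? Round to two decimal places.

6.78%

MRP = (9.61% − 7.10%) / (1.53 − 0.91) = 4.0484%
R_f = 7.10% − 0.91 × 4.0484% = 3.4160%
β_Larkin = Cov / Var(R_m) = 0.01588 / 0.01909 = 0.8318
E(R_Larkin) = R_f + β × MRP = 3.4160% + 0.8318 × 4.0484% = 6.78%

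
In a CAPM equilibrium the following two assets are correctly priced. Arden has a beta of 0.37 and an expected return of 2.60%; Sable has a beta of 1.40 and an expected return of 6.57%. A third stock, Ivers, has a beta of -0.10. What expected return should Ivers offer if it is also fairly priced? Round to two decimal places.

0.79%

MRP (SML slope) = (6.57% − 2.60%) / (1.40 − 0.37) = 3.97% / 1.03 = 3.8544%
R_f (intercept) = 2.60% − 0.37 × 3.8544% = 1.1739%
E(R_Ivers) = R_f + β × MRP = 1.1739% + -0.10 × 3.8544% = 0.79%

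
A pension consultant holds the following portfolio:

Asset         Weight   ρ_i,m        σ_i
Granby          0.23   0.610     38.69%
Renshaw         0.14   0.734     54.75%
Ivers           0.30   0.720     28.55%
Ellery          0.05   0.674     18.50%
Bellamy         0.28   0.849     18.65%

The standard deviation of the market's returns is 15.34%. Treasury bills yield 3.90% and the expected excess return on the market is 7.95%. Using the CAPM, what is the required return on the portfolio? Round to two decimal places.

β_Granby = 0.610 × 38.69% / 15.34% = 1.5385
β_Renshaw = 0.734 × 54.75% / 15.34% = 2.6197
β_Ivers = 0.720 × 28.55% / 15.34% = 1.3400
β_Ellery = 0.674 × 18.50% / 15.34% = 0.8128
β_Bellamy = 0.849 × 18.65% / 15.34% = 1.0322
β_P = Σ w_i β_i = 0.23×1.5385 + 0.14×2.6197 + 0.30×1.3400 + 0.05×0.8128 + 0.28×1.0322 = 1.4523
E(R_P) = R_f + β_P × MRP = 3.90% + 1.4523 × 7.95% = 15.45%

15.45%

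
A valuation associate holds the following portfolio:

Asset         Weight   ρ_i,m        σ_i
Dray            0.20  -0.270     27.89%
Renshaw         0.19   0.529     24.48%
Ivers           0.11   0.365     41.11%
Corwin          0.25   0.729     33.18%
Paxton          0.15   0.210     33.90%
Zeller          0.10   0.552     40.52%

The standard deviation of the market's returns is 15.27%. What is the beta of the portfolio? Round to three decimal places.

β_Dray = -0.270 × 27.89% / 15.27% = -0.4931
β_Renshaw = 0.529 × 24.48% / 15.27% = 0.8481
β_Ivers = 0.365 × 41.11% / 15.27% = 0.9827
β_Corwin = 0.729 × 33.18% / 15.27% = 1.5840
β_Paxton = 0.210 × 33.90% / 15.27% = 0.4662
β_Zeller = 0.552 × 40.52% / 15.27% = 1.4648
β_P = Σ w_i β_i = 0.20×-0.4931 + 0.19×0.8481 + 0.11×0.9827 + 0.25×1.5840 + 0.15×0.4662 + 0.10×1.4648 = 0.7830

0.783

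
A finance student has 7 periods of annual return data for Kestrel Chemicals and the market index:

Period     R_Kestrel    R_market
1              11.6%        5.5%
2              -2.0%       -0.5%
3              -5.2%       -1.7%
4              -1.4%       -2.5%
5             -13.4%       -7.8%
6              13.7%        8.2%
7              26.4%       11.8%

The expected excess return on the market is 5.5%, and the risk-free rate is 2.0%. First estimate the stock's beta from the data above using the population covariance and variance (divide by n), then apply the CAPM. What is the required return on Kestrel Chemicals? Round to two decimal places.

12.70%

Mean R_i = (11.6 − 2.0 − 5.2 − 1.4 − 13.4 + 13.7 + 26.4) / 7 = 4.2429%
Mean R_m = (5.5 − 0.5 − 1.7 − 2.5 − 7.8 + 8.2 + 11.8) / 7 = 1.8571%
Σ(R_i − R̄_i)(R_m − R̄_m) = 550.3629  ⇒  Cov = 550.3629 / 7 = 78.6233
Σ(R_m − R̄_m)² = 282.8171  ⇒  Var(R_m) = 282.8171 / 7 = 40.4024
β = Cov / Var(R_m) = 78.6233 / 40.4024 = 1.9460
E(R) = R_f + β × MRP = 2.0% + 1.9460 × 5.5% = 12.70%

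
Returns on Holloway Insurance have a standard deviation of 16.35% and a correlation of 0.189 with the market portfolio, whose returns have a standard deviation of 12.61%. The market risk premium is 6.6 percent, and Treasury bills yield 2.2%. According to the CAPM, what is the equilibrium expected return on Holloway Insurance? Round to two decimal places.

3.82%

β = ρ × σ_i / σ_m = 0.189 × 16.35% / 12.61% = 0.2451
E(R) = 2.2% + 0.2451 × 6.6% = 3.82%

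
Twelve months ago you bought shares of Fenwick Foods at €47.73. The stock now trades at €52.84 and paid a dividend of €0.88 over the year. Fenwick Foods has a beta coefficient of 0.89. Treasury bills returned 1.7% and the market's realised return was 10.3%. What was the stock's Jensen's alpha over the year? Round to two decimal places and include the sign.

+3.20%

Realised HPR = (P1 + D1 − P0) / P0 = (52.84 + 0.88 − 47.73) / 47.73 = 5.99 / 47.73 = 12.5498%
MRP = 10.3% − 1.7% = 8.60%
CAPM required = R_f + β·MRP = 1.7% + 0.89 × 8.6% = 9.3540%
α = realised − required = 12.5498% − 9.3540% = +3.20%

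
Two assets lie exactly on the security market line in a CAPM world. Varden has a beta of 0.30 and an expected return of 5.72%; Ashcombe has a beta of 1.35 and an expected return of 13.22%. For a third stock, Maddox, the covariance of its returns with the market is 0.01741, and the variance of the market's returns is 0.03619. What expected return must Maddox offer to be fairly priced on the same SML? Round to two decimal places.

MRP = (13.22% − 5.72%) / (1.35 − 0.30) = 7.1429%
R_f = 5.72% − 0.30 × 7.1429% = 3.5771%
β_Maddox = Cov / Var(R_m) = 0.01741 / 0.03619 = 0.4811
E(R_Maddox) = R_f + β × MRP = 3.5771% + 0.4811 × 7.1429% = 7.01%

7.01%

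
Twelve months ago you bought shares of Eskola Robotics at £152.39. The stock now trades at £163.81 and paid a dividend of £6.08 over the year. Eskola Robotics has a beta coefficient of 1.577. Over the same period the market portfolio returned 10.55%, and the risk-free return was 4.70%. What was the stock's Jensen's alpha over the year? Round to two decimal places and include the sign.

-2.44%

Realised HPR = (P1 + D1 − P0) / P0 = (163.81 + 6.08 − 152.39) / 152.39 = 17.50 / 152.39 = 11.4837%
MRP = 10.55% − 4.70% = 5.85%
CAPM required = R_f + β·MRP = 4.70% + 1.577 × 5.85% = 13.92545%
α = realised − required = 11.4837% − 13.92545% = -2.44%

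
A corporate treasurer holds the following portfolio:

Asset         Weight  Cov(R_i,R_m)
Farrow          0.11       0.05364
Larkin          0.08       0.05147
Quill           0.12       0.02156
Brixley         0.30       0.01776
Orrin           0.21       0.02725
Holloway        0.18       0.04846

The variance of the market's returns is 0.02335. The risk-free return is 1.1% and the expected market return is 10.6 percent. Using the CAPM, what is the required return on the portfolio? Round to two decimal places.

β_Farrow = 0.05364 / 0.02335 = 2.2972
β_Larkin = 0.05147 / 0.02335 = 2.2043
β_Quill = 0.02156 / 0.02335 = 0.9233
β_Brixley = 0.01776 / 0.02335 = 0.7606
β_Orrin = 0.02725 / 0.02335 = 1.1670
β_Holloway = 0.04846 / 0.02335 = 2.0754
β_P = Σ w_i β_i = 0.11×2.2972 + 0.08×2.2043 + 0.12×0.9233 + 0.30×0.7606 + 0.21×1.1670 + 0.18×2.0754 = 1.3867
MRP = 10.6% − 1.1% = 9.50%
E(R_P) = R_f + β_P × MRP = 1.1% + 1.3867 × 9.5% = 14.27%

14.27%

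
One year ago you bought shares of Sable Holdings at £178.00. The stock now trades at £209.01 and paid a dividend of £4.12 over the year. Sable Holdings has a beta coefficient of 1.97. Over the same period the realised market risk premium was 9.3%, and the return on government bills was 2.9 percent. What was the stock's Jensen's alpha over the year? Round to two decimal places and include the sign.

Realised HPR = (P1 + D1 − P0) / P0 = (209.01 + 4.12 − 178.00) / 178.00 = 35.13 / 178.00 = 19.7360%
CAPM required = R_f + β·MRP = 2.9% + 1.97 × 9.3% = 21.2210%
α = realised − required = 19.7360% − 21.2210% = -1.49%

-1.49%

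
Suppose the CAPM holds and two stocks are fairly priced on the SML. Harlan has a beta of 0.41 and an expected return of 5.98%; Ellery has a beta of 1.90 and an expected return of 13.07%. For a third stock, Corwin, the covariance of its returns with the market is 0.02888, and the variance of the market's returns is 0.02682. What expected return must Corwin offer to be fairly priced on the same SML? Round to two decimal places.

MRP = (13.07% − 5.98%) / (1.90 − 0.41) = 4.7584%
R_f = 5.98% − 0.41 × 4.7584% = 4.0291%
β_Corwin = Cov / Var(R_m) = 0.02888 / 0.02682 = 1.0768
E(R_Corwin) = R_f + β × MRP = 4.0291% + 1.0768 × 4.7584% = 9.15%

9.15%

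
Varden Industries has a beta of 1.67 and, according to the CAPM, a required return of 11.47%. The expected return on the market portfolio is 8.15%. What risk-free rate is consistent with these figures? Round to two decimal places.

3.19%

E(R) = R_f + β(E(R_m) − R_f) = R_f(1 − β) + β·E(R_m)
11.47% = R_f × (1 − 1.67) + 1.67 × 8.15%
11.47% = R_f × -0.67 + 13.6105%
R_f = (11.47% − 13.6105%) / -0.67 = 3.19%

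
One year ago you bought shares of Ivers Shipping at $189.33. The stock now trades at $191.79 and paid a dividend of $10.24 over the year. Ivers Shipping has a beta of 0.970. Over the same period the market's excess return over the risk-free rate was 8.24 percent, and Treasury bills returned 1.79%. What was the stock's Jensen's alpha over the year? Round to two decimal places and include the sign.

-3.07%

Realised HPR = (P1 + D1 − P0) / P0 = (191.79 + 10.24 − 189.33) / 189.33 = 12.70 / 189.33 = 6.7079%
CAPM required = R_f + β·MRP = 1.79% + 0.970 × 8.24% = 9.78280%
α = realised − required = 6.7079% − 9.78280% = -3.07%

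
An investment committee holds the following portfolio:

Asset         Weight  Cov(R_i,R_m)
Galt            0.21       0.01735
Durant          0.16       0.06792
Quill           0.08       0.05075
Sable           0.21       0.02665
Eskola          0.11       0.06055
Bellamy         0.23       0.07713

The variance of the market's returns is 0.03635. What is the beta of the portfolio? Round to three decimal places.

1.336

β_Galt = 0.01735 / 0.03635 = 0.4773
β_Durant = 0.06792 / 0.03635 = 1.8685
β_Quill = 0.05075 / 0.03635 = 1.3961
β_Sable = 0.02665 / 0.03635 = 0.7331
β_Eskola = 0.06055 / 0.03635 = 1.6657
β_Bellamy = 0.07713 / 0.03635 = 2.1219
β_P = Σ w_i β_i = 0.21×0.4773 + 0.16×1.8685 + 0.08×1.3961 + 0.21×0.7331 + 0.11×1.6657 + 0.23×2.1219 = 1.3361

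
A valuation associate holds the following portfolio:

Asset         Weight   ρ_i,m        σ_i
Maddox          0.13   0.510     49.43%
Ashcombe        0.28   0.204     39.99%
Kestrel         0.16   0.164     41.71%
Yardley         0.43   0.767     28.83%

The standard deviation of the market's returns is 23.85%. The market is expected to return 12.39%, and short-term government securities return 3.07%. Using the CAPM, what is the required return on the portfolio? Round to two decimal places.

9.39%

β_Maddox = 0.510 × 49.43% / 23.85% = 1.0570
β_Ashcombe = 0.204 × 39.99% / 23.85% = 0.3421
β_Kestrel = 0.164 × 41.71% / 23.85% = 0.2868
β_Yardley = 0.767 × 28.83% / 23.85% = 0.9272
β_P = Σ w_i β_i = 0.13×1.0570 + 0.28×0.3421 + 0.16×0.2868 + 0.43×0.9272 = 0.6778
MRP = 12.39% − 3.07% = 9.32%
E(R_P) = R_f + β_P × MRP = 3.07% + 0.6778 × 9.32% = 9.39%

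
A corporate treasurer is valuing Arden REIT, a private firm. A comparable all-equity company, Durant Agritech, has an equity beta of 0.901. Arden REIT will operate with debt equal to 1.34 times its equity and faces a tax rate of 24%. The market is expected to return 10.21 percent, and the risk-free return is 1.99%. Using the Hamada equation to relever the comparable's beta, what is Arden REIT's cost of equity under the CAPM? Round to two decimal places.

16.94%

β_L = β_U × [1 + (1 − t)(D/E)] = 0.901 × [1 + (1 − 0.24) × 1.34]
    = 0.901 × [1 + 0.76 × 1.34] = 0.901 × 2.0184 = 1.8186
MRP = 10.21% − 1.99% = 8.22%
E(R) = R_f + β_L × MRP = 1.99% + 1.8186 × 8.22% = 16.94%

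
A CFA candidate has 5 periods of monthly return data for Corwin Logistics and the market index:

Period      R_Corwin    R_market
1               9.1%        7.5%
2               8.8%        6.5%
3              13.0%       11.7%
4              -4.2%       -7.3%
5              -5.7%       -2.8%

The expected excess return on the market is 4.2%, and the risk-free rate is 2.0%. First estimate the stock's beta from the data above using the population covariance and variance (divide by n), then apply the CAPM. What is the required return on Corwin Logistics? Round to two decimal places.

6.38%

Mean R_i = (9.1 + 8.8 + 13.0 − 4.2 − 5.7) / 5 = 4.2000%
Mean R_m = (7.5 + 6.5 + 11.7 − 7.3 − 2.8) / 5 = 3.1200%
Σ(R_i − R̄_i)(R_m − R̄_m) = 258.6500  ⇒  Cov = 258.6500 / 5 = 51.7300
Σ(R_m − R̄_m)² = 247.8480  ⇒  Var(R_m) = 247.8480 / 5 = 49.5696
β = Cov / Var(R_m) = 51.7300 / 49.5696 = 1.0436
E(R) = R_f + β × MRP = 2.0% + 1.0436 × 4.2% = 6.38%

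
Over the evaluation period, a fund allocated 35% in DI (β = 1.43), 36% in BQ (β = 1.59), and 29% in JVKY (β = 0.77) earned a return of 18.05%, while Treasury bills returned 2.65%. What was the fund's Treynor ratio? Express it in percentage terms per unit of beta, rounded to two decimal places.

β_P = 0.35×1.43 + 0.36×1.59 + 0.29×0.77 = 1.2962
Treynor = (R_P − R_f) / β_P = (18.05% − 2.65%) / 1.2962 = 15.40% / 1.2962 = 11.88%

11.88%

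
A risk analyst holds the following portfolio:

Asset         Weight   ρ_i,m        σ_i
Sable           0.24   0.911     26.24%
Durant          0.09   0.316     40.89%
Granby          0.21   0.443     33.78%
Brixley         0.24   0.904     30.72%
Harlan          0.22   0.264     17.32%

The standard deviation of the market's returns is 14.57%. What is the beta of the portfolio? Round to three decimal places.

β_Sable = 0.911 × 26.24% / 14.57% = 1.6407
β_Durant = 0.316 × 40.89% / 14.57% = 0.8868
β_Granby = 0.443 × 33.78% / 14.57% = 1.0271
β_Brixley = 0.904 × 30.72% / 14.57% = 1.9060
β_Harlan = 0.264 × 17.32% / 14.57% = 0.3138
β_P = Σ w_i β_i = 0.24×1.6407 + 0.09×0.8868 + 0.21×1.0271 + 0.24×1.9060 + 0.22×0.3138 = 1.2157

1.216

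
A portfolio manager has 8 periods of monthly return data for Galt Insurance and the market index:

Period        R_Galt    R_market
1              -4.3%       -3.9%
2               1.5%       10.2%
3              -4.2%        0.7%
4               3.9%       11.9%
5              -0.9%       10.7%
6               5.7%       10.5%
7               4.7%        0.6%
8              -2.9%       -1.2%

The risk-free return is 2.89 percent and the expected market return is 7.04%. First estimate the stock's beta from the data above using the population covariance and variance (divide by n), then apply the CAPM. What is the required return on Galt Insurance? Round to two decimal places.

Mean R_i = (-4.3 + 1.5 − 4.2 + 3.9 − 0.9 + 5.7 + 4.7 − 2.9) / 8 = 0.4375%
Mean R_m = (-3.9 + 10.2 + 0.7 + 11.9 + 10.7 + 10.5 + 0.6 − 1.2) / 8 = 4.9375%
Σ(R_i − R̄_i)(R_m − R̄_m) = 114.7788  ⇒  Cov = 114.7788 / 8 = 14.3474
Σ(R_m − R̄_m)² = 292.8588  ⇒  Var(R_m) = 292.8588 / 8 = 36.6074
β = Cov / Var(R_m) = 14.3474 / 36.6074 = 0.3919
MRP = 7.04% − 2.89% = 4.15%
E(R) = R_f + β × MRP = 2.89% + 0.3919 × 4.15% = 4.52%

4.52%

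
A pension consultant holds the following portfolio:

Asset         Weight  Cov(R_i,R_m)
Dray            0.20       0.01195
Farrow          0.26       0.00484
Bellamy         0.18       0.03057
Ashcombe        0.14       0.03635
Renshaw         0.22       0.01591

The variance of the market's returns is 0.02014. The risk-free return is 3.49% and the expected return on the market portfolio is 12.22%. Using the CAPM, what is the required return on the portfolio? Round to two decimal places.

β_Dray = 0.01195 / 0.02014 = 0.5933
β_Farrow = 0.00484 / 0.02014 = 0.2403
β_Bellamy = 0.03057 / 0.02014 = 1.5179
β_Ashcombe = 0.03635 / 0.02014 = 1.8049
β_Renshaw = 0.01591 / 0.02014 = 0.7900
β_P = Σ w_i β_i = 0.20×0.5933 + 0.26×0.2403 + 0.18×1.5179 + 0.14×1.8049 + 0.22×0.7900 = 0.8808
MRP = 12.22% − 3.49% = 8.73%
E(R_P) = R_f + β_P × MRP = 3.49% + 0.8808 × 8.73% = 11.18%

11.18%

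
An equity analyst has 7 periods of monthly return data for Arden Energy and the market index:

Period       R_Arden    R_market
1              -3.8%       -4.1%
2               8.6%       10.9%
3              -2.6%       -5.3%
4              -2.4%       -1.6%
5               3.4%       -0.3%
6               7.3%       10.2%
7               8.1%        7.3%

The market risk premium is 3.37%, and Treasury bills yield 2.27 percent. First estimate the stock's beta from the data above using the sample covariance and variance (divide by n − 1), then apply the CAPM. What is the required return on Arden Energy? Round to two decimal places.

Mean R_i = (-3.8 + 8.6 − 2.6 − 2.4 + 3.4 + 7.3 + 8.1) / 7 = 2.6571%
Mean R_m = (-4.1 + 10.9 − 5.3 − 1.6 − 0.3 + 10.2 + 7.3) / 7 = 2.4429%
Σ(R_i − R̄_i)(R_m − R̄_m) = 214.0729  ⇒  Cov = 214.0729 / 6 = 35.6788
Σ(R_m − R̄_m)² = 281.9171  ⇒  Var(R_m) = 281.9171 / 6 = 46.9862
β = Cov / Var(R_m) = 35.6788 / 46.9862 = 0.7593
E(R) = R_f + β × MRP = 2.27% + 0.7593 × 3.37% = 4.83%

4.83%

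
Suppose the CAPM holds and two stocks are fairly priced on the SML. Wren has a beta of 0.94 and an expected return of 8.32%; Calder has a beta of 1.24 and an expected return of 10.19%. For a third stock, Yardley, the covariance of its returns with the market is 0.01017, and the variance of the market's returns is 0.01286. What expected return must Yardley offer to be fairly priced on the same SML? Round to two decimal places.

MRP = (10.19% − 8.32%) / (1.24 − 0.94) = 6.2333%
R_f = 8.32% − 0.94 × 6.2333% = 2.4607%
β_Yardley = Cov / Var(R_m) = 0.01017 / 0.01286 = 0.7908
E(R_Yardley) = R_f + β × MRP = 2.4607% + 0.7908 × 6.2333% = 7.39%

7.39%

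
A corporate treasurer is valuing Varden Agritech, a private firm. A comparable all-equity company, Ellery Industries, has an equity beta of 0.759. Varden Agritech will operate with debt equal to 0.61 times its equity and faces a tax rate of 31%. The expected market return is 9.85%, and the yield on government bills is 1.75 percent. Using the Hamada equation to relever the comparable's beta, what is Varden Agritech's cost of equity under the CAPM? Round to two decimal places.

10.49%

β_L = β_U × [1 + (1 − t)(D/E)] = 0.759 × [1 + (1 − 0.31) × 0.61]
    = 0.759 × [1 + 0.69 × 0.61] = 0.759 × 1.4209 = 1.0785
MRP = 9.85% − 1.75% = 8.10%
E(R) = R_f + β_L × MRP = 1.75% + 1.0785 × 8.10% = 10.49%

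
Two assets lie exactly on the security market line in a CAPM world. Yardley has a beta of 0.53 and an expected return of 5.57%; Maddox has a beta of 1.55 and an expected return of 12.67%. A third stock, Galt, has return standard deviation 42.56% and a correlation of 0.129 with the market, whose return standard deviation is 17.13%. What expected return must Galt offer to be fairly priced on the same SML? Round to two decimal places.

4.11%

MRP = (12.67% − 5.57%) / (1.55 − 0.53) = 6.9608%
R_f = 5.57% − 0.53 × 6.9608% = 1.8808%
β_Galt = ρ·σ_i/σ_m = 0.129 × 42.56 / 17.13 = 0.3205
E(R_Galt) = R_f + β × MRP = 1.8808% + 0.3205 × 6.9608% = 4.11%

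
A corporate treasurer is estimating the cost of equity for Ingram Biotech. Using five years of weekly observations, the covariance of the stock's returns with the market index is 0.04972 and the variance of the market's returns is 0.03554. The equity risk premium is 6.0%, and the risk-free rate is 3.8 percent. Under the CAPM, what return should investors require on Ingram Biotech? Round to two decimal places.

12.19%

β = Cov(R_i, R_m) / Var(R_m) = 0.04972 / 0.03554 = 1.3990
E(R) = R_f + β × MRP = 3.8% + 1.3990 × 6.0% = 12.19%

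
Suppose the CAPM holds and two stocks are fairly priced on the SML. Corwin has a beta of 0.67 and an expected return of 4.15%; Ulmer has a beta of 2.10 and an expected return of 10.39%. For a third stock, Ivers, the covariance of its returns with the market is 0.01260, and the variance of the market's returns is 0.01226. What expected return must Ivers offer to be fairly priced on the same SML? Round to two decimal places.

5.71%

MRP = (10.39% − 4.15%) / (2.10 − 0.67) = 4.3636%
R_f = 4.15% − 0.67 × 4.3636% = 1.2264%
β_Ivers = Cov / Var(R_m) = 0.01260 / 0.01226 = 1.0277
E(R_Ivers) = R_f + β × MRP = 1.2264% + 1.0277 × 4.3636% = 5.71%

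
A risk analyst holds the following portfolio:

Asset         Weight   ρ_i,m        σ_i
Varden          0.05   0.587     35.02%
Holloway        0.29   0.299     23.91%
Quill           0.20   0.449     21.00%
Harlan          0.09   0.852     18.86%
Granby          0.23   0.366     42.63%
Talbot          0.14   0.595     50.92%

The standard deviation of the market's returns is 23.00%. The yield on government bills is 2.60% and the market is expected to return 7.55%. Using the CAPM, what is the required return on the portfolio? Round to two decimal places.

β_Varden = 0.587 × 35.02% / 23.00% = 0.8938
β_Holloway = 0.299 × 23.91% / 23.00% = 0.3108
β_Quill = 0.449 × 21.00% / 23.00% = 0.4100
β_Harlan = 0.852 × 18.86% / 23.00% = 0.6986
β_Granby = 0.366 × 42.63% / 23.00% = 0.6784
β_Talbot = 0.595 × 50.92% / 23.00% = 1.3173
β_P = Σ w_i β_i = 0.05×0.8938 + 0.29×0.3108 + 0.20×0.4100 + 0.09×0.6986 + 0.23×0.6784 + 0.14×1.3173 = 0.6202
MRP = 7.55% − 2.60% = 4.95%
E(R_P) = R_f + β_P × MRP = 2.60% + 0.6202 × 4.95% = 5.67%

5.67%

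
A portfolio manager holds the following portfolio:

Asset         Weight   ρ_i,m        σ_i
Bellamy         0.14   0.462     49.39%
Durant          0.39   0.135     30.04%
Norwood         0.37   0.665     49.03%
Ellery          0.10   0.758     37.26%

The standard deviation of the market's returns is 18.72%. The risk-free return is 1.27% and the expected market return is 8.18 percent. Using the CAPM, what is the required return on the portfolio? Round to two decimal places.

β_Bellamy = 0.462 × 49.39% / 18.72% = 1.2189
β_Durant = 0.135 × 30.04% / 18.72% = 0.2166
β_Norwood = 0.665 × 49.03% / 18.72% = 1.7417
β_Ellery = 0.758 × 37.26% / 18.72% = 1.5087
β_P = Σ w_i β_i = 0.14×1.2189 + 0.39×0.2166 + 0.37×1.7417 + 0.10×1.5087 = 1.0504
MRP = 8.18% − 1.27% = 6.91%
E(R_P) = R_f + β_P × MRP = 1.27% + 1.0504 × 6.91% = 8.53%

8.53%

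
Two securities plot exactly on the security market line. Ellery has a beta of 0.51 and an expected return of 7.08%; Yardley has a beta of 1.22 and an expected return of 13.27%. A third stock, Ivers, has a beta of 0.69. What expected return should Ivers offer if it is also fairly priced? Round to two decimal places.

8.65%

MRP (SML slope) = (13.27% − 7.08%) / (1.22 − 0.51) = 6.19% / 0.71 = 8.7183%
R_f (intercept) = 7.08% − 0.51 × 8.7183% = 2.6337%
E(R_Ivers) = R_f + β × MRP = 2.6337% + 0.69 × 8.7183% = 8.65%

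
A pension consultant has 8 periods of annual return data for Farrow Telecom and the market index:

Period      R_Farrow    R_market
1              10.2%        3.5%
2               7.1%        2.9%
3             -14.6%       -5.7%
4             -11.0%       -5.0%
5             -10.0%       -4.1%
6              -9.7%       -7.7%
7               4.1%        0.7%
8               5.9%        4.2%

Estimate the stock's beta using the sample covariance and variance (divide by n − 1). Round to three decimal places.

1.995

Mean R_i = (10.2 + 7.1 − 14.6 − 11.0 − 10.0 − 9.7 + 4.1 + 5.9) / 8 = -2.2500%
Mean R_m = (3.5 + 2.9 − 5.7 − 5.0 − 4.1 − 7.7 + 0.7 + 4.2) / 8 = -1.4000%
Σ(R_i − R̄_i)(R_m − R̄_m) = 312.6500  ⇒  Cov = 312.6500 / 7 = 44.6643
Σ(R_m − R̄_m)² = 156.7000  ⇒  Var(R_m) = 156.7000 / 7 = 22.3857
β = Cov / Var(R_m) = 44.6643 / 22.3857 = 1.9952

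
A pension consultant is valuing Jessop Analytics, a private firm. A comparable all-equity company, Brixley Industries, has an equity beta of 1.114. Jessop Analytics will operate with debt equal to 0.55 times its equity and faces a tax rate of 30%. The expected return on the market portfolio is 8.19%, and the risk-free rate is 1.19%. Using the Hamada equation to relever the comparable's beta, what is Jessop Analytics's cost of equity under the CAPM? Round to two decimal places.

11.99%

β_L = β_U × [1 + (1 − t)(D/E)] = 1.114 × [1 + (1 − 0.30) × 0.55]
    = 1.114 × [1 + 0.70 × 0.55] = 1.114 × 1.3850 = 1.5429
MRP = 8.19% − 1.19% = 7.00%
E(R) = R_f + β_L × MRP = 1.19% + 1.5429 × 7.00% = 11.99%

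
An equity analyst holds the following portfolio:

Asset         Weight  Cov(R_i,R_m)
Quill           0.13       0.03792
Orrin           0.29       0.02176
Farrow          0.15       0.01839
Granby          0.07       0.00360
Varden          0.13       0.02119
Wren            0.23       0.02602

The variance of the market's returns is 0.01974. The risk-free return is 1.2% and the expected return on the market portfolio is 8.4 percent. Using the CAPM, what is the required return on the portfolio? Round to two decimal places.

9.59%

β_Quill = 0.03792 / 0.01974 = 1.9210
β_Orrin = 0.02176 / 0.01974 = 1.1023
β_Farrow = 0.01839 / 0.01974 = 0.9316
β_Granby = 0.00360 / 0.01974 = 0.1824
β_Varden = 0.02119 / 0.01974 = 1.0735
β_Wren = 0.02602 / 0.01974 = 1.3181
β_P = Σ w_i β_i = 0.13×1.9210 + 0.29×1.1023 + 0.15×0.9316 + 0.07×0.1824 + 0.13×1.0735 + 0.23×1.3181 = 1.1646
MRP = 8.4% − 1.2% = 7.20%
E(R_P) = R_f + β_P × MRP = 1.2% + 1.1646 × 7.2% = 9.59%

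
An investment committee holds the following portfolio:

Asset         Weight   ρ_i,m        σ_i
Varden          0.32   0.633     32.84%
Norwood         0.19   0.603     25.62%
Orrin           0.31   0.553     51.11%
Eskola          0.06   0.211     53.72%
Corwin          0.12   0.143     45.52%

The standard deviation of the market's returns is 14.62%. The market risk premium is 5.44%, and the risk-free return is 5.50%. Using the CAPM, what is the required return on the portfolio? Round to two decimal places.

12.87%

β_Varden = 0.633 × 32.84% / 14.62% = 1.4219
β_Norwood = 0.603 × 25.62% / 14.62% = 1.0567
β_Orrin = 0.553 × 51.11% / 14.62% = 1.9332
β_Eskola = 0.211 × 53.72% / 14.62% = 0.7753
β_Corwin = 0.143 × 45.52% / 14.62% = 0.4452
β_P = Σ w_i β_i = 0.32×1.4219 + 0.19×1.0567 + 0.31×1.9332 + 0.06×0.7753 + 0.12×0.4452 = 1.3550
E(R_P) = R_f + β_P × MRP = 5.50% + 1.3550 × 5.44% = 12.87%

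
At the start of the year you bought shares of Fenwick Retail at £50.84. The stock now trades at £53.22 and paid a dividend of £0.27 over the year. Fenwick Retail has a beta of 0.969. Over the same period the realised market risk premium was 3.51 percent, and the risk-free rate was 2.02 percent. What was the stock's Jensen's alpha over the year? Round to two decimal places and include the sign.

-0.21%

Realised HPR = (P1 + D1 − P0) / P0 = (53.22 + 0.27 − 50.84) / 50.84 = 2.65 / 50.84 = 5.2124%
CAPM required = R_f + β·MRP = 2.02% + 0.969 × 3.51% = 5.42119%
α = realised − required = 5.2124% − 5.42119% = -0.21%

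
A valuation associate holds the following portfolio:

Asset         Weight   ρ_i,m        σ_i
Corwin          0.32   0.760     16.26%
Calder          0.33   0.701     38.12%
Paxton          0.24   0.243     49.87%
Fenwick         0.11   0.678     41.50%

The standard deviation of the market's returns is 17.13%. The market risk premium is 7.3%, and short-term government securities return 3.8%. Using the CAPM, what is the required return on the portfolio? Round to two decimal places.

11.80%

β_Corwin = 0.760 × 16.26% / 17.13% = 0.7214
β_Calder = 0.701 × 38.12% / 17.13% = 1.5600
β_Paxton = 0.243 × 49.87% / 17.13% = 0.7074
β_Fenwick = 0.678 × 41.50% / 17.13% = 1.6426
β_P = Σ w_i β_i = 0.32×0.7214 + 0.33×1.5600 + 0.24×0.7074 + 0.11×1.6426 = 1.0961
E(R_P) = R_f + β_P × MRP = 3.8% + 1.0961 × 7.3% = 11.80%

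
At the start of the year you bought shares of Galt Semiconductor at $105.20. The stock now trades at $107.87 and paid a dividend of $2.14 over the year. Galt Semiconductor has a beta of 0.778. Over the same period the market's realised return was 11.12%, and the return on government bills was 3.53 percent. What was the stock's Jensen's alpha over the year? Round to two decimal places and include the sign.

Realised HPR = (P1 + D1 − P0) / P0 = (107.87 + 2.14 − 105.20) / 105.20 = 4.81 / 105.20 = 4.5722%
MRP = 11.12% − 3.53% = 7.59%
CAPM required = R_f + β·MRP = 3.53% + 0.778 × 7.59% = 9.43502%
α = realised − required = 4.5722% − 9.43502% = -4.86%

-4.86%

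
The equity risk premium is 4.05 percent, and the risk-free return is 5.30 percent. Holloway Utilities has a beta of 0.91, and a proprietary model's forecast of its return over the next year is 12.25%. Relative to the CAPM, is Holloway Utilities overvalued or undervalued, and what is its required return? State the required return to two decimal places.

Required return = R_f + β·MRP = 5.30% + 0.91 × 4.05% = 8.99%
Forecast 12.25% > required 8.99% → the stock plots above the SML → undervalued.

Undervalued; required return 8.99%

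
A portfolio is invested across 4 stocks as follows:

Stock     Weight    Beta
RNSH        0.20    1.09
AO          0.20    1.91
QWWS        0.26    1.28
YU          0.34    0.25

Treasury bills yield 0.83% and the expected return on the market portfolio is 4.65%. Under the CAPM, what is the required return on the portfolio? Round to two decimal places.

4.72%

β_P = Σ w_i β_i = 0.20×1.09 + 0.20×1.91 + 0.26×1.28 + 0.34×0.25 = 1.0178
MRP = 4.65% − 0.83% = 3.82%
E(R_P) = R_f + β_P × MRP = 0.83% + 1.0178 × 3.82% = 4.72%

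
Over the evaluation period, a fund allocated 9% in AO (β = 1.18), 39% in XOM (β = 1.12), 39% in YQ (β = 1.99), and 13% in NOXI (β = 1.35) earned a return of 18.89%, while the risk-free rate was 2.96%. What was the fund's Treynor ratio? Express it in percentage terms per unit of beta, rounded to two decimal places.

10.66%

β_P = 0.09×1.18 + 0.39×1.12 + 0.39×1.99 + 0.13×1.35 = 1.4946
Treynor = (R_P − R_f) / β_P = (18.89% − 2.96%) / 1.4946 = 15.93% / 1.4946 = 10.66%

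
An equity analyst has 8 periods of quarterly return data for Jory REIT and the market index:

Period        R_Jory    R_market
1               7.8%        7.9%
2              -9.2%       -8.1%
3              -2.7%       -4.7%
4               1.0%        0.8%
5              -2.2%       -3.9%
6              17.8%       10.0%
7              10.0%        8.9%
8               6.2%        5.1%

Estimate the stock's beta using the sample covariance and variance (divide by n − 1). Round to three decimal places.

Mean R_i = (7.8 − 9.2 − 2.7 + 1.0 − 2.2 + 17.8 + 10.0 + 6.2) / 8 = 3.5875%
Mean R_m = (7.9 − 8.1 − 4.7 + 0.8 − 3.9 + 10.0 + 8.9 + 5.1) / 8 = 2.0000%
Σ(R_i − R̄_i)(R_m − R̄_m) = 399.4300  ⇒  Cov = 399.4300 / 7 = 57.0614
Σ(R_m − R̄_m)² = 339.1800  ⇒  Var(R_m) = 339.1800 / 7 = 48.4543
β = Cov / Var(R_m) = 57.0614 / 48.4543 = 1.1776

1.178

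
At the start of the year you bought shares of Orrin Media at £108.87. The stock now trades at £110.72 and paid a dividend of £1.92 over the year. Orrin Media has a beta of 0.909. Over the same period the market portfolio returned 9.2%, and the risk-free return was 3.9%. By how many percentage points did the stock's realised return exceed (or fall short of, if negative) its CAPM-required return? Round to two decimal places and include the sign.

-5.25%

Realised HPR = (P1 + D1 − P0) / P0 = (110.72 + 1.92 − 108.87) / 108.87 = 3.77 / 108.87 = 3.4628%
MRP = 9.2% − 3.9% = 5.30%
CAPM required = R_f + β·MRP = 3.9% + 0.909 × 5.3% = 8.7177%
α = realised − required = 3.4628% − 8.7177% = -5.25%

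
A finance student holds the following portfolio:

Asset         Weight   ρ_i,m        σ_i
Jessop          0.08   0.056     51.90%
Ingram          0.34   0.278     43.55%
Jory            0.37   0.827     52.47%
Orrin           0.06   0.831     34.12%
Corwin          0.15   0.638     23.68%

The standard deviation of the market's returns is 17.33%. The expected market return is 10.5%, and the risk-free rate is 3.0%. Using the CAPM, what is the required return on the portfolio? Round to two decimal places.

β_Jessop = 0.056 × 51.90% / 17.33% = 0.1677
β_Ingram = 0.278 × 43.55% / 17.33% = 0.6986
β_Jory = 0.827 × 52.47% / 17.33% = 2.5039
β_Orrin = 0.831 × 34.12% / 17.33% = 1.6361
β_Corwin = 0.638 × 23.68% / 17.33% = 0.8718
β_P = Σ w_i β_i = 0.08×0.1677 + 0.34×0.6986 + 0.37×2.5039 + 0.06×1.6361 + 0.15×0.8718 = 1.4063
MRP = 10.5% − 3.0% = 7.50%
E(R_P) = R_f + β_P × MRP = 3.0% + 1.4063 × 7.5% = 13.55%

13.55%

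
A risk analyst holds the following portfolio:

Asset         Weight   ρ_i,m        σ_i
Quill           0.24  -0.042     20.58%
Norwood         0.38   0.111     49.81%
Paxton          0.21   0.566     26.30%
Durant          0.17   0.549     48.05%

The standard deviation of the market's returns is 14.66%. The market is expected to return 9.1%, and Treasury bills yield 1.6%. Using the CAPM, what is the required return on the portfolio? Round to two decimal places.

6.46%

β_Quill = -0.042 × 20.58% / 14.66% = -0.0590
β_Norwood = 0.111 × 49.81% / 14.66% = 0.3771
β_Paxton = 0.566 × 26.30% / 14.66% = 1.0154
β_Durant = 0.549 × 48.05% / 14.66% = 1.7994
β_P = Σ w_i β_i = 0.24×-0.0590 + 0.38×0.3771 + 0.21×1.0154 + 0.17×1.7994 = 0.6483
MRP = 9.1% − 1.6% = 7.50%
E(R_P) = R_f + β_P × MRP = 1.6% + 0.6483 × 7.5% = 6.46%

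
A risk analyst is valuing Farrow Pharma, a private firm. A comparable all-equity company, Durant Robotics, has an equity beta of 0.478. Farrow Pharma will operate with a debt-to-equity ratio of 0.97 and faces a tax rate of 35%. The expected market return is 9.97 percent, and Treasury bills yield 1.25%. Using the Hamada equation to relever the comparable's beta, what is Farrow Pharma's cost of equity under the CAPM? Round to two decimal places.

β_L = β_U × [1 + (1 − t)(D/E)] = 0.478 × [1 + (1 − 0.35) × 0.97]
    = 0.478 × [1 + 0.65 × 0.97] = 0.478 × 1.6305 = 0.7794
MRP = 9.97% − 1.25% = 8.72%
E(R) = R_f + β_L × MRP = 1.25% + 0.7794 × 8.72% = 8.05%

8.05%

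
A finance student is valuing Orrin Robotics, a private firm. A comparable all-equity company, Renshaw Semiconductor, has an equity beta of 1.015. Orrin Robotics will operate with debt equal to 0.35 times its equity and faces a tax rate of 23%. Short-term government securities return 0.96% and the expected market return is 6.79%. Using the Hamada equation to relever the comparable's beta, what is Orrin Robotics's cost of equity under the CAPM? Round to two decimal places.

8.47%

β_L = β_U × [1 + (1 − t)(D/E)] = 1.015 × [1 + (1 − 0.23) × 0.35]
    = 1.015 × [1 + 0.77 × 0.35] = 1.015 × 1.2695 = 1.2885
MRP = 6.79% − 0.96% = 5.83%
E(R) = R_f + β_L × MRP = 0.96% + 1.2885 × 5.83% = 8.47%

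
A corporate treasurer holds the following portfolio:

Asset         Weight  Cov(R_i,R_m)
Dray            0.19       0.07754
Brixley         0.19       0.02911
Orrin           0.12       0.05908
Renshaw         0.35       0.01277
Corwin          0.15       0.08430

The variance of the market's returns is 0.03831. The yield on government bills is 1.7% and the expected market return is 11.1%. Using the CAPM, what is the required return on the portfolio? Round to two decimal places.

12.61%

β_Dray = 0.07754 / 0.03831 = 2.0240
β_Brixley = 0.02911 / 0.03831 = 0.7599
β_Orrin = 0.05908 / 0.03831 = 1.5422
β_Renshaw = 0.01277 / 0.03831 = 0.3333
β_Corwin = 0.08430 / 0.03831 = 2.2005
β_P = Σ w_i β_i = 0.19×2.0240 + 0.19×0.7599 + 0.12×1.5422 + 0.35×0.3333 + 0.15×2.2005 = 1.1607
MRP = 11.1% − 1.7% = 9.40%
E(R_P) = R_f + β_P × MRP = 1.7% + 1.1607 × 9.4% = 12.61%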